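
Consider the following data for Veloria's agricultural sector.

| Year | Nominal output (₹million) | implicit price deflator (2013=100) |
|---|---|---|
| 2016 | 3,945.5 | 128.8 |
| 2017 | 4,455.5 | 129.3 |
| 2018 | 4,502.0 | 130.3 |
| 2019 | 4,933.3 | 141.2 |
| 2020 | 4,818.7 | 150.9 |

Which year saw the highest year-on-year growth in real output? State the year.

2017: real = 4455.5/1.293 = 3445.86; growth vs 2016 (3063.28) = 12.49%.
2018: real = 4502.0/1.303 = 3455.10; growth vs 2017 (3445.86) = 0.27%.
2019: real = 4933.3/1.412 = 3493.84; growth vs 2018 (3455.10) = 1.12%.
2020: real = 4818.7/1.509 = 3193.31; growth vs 2019 (3493.84) = -8.60%.

2017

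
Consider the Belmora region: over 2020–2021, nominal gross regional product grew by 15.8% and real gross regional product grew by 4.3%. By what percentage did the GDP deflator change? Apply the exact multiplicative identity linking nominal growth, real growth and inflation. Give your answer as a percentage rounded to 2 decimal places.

(1 + g_nom) = (1 + g_real)(1 + π), so π = 1.1580 / 1.0430 − 1 = 0.11026.

11.03%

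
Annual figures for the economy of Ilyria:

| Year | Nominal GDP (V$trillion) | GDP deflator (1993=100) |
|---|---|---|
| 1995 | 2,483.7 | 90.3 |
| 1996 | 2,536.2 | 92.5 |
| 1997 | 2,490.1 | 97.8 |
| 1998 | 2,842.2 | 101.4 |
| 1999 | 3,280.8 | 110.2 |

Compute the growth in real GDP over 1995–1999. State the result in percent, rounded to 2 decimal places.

Real GDP 1995 = 2483.7/0.903 = 2750.50.
Real GDP 1999 = 3280.8/1.102 = 2977.13.
Change = 2977.13/2750.50 − 1 = 0.0824.

8.24%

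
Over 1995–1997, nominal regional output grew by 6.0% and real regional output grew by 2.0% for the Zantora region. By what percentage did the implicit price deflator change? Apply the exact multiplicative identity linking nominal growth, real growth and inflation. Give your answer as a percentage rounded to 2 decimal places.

(1 + g_nom) = (1 + g_real)(1 + π), so π = 1.0600 / 1.0200 − 1 = 0.03922.

3.92%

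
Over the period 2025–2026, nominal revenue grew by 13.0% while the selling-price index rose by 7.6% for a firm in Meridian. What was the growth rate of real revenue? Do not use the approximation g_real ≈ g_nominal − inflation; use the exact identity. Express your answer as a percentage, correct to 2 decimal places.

5.02%

(1 + g_nom) = (1 + g_real)(1 + π), so g_real = 1.1300 / 1.0760 − 1 = 0.05019.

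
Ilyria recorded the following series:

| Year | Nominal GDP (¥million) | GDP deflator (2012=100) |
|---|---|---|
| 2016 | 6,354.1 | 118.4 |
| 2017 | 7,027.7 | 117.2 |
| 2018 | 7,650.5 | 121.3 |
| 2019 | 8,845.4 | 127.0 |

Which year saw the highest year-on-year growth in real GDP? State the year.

2017

2017: real = 7027.7/1.172 = 5996.33; growth vs 2016 (5366.64) = 11.73%.
2018: real = 7650.5/1.213 = 6307.09; growth vs 2017 (5996.33) = 5.18%.
2019: real = 8845.4/1.270 = 6964.88; growth vs 2018 (6307.09) = 10.43%.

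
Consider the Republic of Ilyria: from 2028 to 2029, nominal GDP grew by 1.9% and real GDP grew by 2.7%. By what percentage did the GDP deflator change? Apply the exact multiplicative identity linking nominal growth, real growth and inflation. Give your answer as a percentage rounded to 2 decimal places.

-0.78%

(1 + g_nom) = (1 + g_real)(1 + π), so π = 1.0190 / 1.0270 − 1 = -0.00779.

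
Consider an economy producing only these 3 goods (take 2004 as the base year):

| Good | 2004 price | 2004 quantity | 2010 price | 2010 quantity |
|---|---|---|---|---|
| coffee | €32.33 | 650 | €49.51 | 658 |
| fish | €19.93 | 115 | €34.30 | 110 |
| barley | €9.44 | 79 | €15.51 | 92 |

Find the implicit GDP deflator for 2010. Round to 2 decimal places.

155.25

Nominal GDP 2010 = 49.51·658 + 34.30·110 + 15.51·92 = 37777.50.
Real GDP 2010 (at 2004 prices) = 32.33·658 + 19.93·110 + 9.44·92 = 24333.92.
Deflator = Nominal/Real × 100 = 37777.50/24333.92 × 100 = 155.246.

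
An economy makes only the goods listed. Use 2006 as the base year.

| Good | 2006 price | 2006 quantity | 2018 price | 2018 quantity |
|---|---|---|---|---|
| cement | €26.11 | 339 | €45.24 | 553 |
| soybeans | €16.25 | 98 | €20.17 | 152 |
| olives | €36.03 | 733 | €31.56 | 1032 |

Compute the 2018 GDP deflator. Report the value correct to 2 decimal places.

Nominal GDP 2018 = 45.24·553 + 20.17·152 + 31.56·1032 = 60653.48.
Real GDP 2018 (at 2006 prices) = 26.11·553 + 16.25·152 + 36.03·1032 = 54091.79.
Deflator = Nominal/Real × 100 = 60653.48/54091.79 × 100 = 112.131.

112.13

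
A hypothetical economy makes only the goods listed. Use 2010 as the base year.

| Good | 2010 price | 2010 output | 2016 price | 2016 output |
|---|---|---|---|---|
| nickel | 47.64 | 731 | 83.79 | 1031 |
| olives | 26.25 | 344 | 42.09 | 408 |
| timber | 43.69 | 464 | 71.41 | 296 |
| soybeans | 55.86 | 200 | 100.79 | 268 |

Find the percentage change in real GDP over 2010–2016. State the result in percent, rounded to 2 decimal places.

Real GDP 2010 = Nominal GDP 2010 = 47.64·731 + 26.25·344 + 43.69·464 + 55.86·200 = 75299.00.
Real GDP 2016 (at 2010 prices) = 47.64·1031 + 26.25·408 + 43.69·296 + 55.86·268 = 87729.56.
Real growth = 87729.56/75299.00 − 1 = 0.1651.

16.51%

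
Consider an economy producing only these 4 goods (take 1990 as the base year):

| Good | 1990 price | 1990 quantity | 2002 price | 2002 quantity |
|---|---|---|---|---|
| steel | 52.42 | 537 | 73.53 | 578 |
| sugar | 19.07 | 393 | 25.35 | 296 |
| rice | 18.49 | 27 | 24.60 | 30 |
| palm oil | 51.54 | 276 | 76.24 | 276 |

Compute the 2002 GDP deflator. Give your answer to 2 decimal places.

Nominal GDP 2002 = 73.53·578 + 25.35·296 + 24.60·30 + 76.24·276 = 71784.18.
Real GDP 2002 (at 1990 prices) = 52.42·578 + 19.07·296 + 18.49·30 + 51.54·276 = 50723.22.
Deflator = Nominal/Real × 100 = 71784.18/50723.22 × 100 = 141.521.

141.52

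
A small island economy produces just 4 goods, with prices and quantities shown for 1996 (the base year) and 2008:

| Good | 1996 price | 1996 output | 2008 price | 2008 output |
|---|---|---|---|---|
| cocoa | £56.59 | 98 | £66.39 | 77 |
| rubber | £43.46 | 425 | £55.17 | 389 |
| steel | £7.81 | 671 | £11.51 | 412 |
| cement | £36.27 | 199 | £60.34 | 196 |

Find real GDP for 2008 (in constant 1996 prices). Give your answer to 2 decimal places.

Real GDP 2008 = Σ (p_1996 × q_2008) = 56.59·77 + 43.46·389 + 7.81·412 + 36.27·196 = 31590.01.

£31590.01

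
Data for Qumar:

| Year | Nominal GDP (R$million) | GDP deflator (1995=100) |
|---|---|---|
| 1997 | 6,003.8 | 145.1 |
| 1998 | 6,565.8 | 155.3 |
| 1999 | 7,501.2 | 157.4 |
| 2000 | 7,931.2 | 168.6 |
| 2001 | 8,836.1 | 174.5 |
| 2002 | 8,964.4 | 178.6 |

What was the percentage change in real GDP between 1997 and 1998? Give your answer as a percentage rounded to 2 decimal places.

Real GDP 1997 = 6003.8/1.451 = 4137.70.
Real GDP 1998 = 6565.8/1.553 = 4227.82.
Change = 4227.82/4137.70 − 1 = 0.0218.

2.18%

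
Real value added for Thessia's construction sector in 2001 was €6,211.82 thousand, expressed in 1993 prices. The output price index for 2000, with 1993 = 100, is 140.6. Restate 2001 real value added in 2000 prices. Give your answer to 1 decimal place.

€8,733.8 thousand

Real value added in 2000 prices = Real value added in 1993 prices × (P_2000/P_1993) = 6211.82 × 1.406 = 8733.82.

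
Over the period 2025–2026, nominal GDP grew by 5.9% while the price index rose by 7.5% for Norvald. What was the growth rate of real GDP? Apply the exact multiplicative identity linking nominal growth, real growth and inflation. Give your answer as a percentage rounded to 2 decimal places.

(1 + g_nom) = (1 + g_real)(1 + π), so g_real = 1.0590 / 1.0750 − 1 = -0.01488.

-1.49%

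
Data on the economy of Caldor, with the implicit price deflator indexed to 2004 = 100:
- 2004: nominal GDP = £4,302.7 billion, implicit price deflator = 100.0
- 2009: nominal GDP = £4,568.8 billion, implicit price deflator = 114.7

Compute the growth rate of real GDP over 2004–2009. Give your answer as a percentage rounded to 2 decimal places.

-7.42%

Real GDP 2004 = 4302.7 / 1.000 = 4302.70.
Real GDP 2009 = 4568.8 / 1.147 = 3983.26.
Real growth = 3983.26 / 4302.70 − 1 = -0.0742.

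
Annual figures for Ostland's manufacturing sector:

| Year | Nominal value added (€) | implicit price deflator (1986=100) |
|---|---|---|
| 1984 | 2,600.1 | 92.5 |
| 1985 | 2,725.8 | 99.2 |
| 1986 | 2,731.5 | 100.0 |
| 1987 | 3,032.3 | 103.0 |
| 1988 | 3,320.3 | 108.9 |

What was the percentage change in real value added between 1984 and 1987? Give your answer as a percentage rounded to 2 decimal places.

4.73%

Real value added 1984 = 2600.1/0.925 = 2810.92.
Real value added 1987 = 3032.3/1.030 = 2943.98.
Change = 2943.98/2810.92 − 1 = 0.0473.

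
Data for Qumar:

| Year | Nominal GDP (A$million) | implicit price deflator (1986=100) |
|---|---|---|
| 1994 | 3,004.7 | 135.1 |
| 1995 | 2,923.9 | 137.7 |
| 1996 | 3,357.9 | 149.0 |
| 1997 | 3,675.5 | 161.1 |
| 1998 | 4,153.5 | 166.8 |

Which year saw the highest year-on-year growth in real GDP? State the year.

1995: real = 2923.9/1.377 = 2123.38; growth vs 1994 (2224.06) = -4.53%.
1996: real = 3357.9/1.490 = 2253.62; growth vs 1995 (2123.38) = 6.13%.
1997: real = 3675.5/1.611 = 2281.50; growth vs 1996 (2253.62) = 1.24%.
1998: real = 4153.5/1.668 = 2490.11; growth vs 1997 (2281.50) = 9.14%.

1998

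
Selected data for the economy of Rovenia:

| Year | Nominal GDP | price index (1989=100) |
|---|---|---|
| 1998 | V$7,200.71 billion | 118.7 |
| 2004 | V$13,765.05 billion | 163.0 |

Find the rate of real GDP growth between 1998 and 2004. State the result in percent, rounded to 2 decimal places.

Real GDP 1998 = 7200.71 / 1.187 = 6066.31.
Real GDP 2004 = 13765.05 / 1.630 = 8444.82.
Real growth = 8444.82 / 6066.31 − 1 = 0.3921.

39.21%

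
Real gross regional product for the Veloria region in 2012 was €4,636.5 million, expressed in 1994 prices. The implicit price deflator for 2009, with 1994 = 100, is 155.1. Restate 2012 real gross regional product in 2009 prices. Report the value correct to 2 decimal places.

Real gross regional product in 2009 prices = Real gross regional product in 1994 prices × (P_2009/P_1994) = 4636.5 × 1.551 = 7191.21.

€7,191.21 million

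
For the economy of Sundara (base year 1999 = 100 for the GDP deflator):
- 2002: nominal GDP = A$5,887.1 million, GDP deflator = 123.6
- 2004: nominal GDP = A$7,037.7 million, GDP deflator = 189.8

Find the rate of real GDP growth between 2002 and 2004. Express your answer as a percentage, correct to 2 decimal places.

-22.15%

Deflate each year: 2002 → 5887.1/1.236 = 4763.03; 2004 → 7037.7/1.898 = 3707.96.
So real GDP changed by 3707.96/4763.03 − 1 = -0.2215, i.e. -22.15%.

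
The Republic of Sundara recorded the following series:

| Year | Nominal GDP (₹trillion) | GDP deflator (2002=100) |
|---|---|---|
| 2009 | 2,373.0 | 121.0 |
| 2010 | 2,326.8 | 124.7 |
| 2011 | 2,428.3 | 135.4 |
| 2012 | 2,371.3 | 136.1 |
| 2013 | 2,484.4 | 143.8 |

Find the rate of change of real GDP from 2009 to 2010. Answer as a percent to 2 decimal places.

Real GDP 2009 = 2373.0/1.210 = 1961.16.
Real GDP 2010 = 2326.8/1.247 = 1865.92.
Change = 1865.92/1961.16 − 1 = -0.0486.

-4.86%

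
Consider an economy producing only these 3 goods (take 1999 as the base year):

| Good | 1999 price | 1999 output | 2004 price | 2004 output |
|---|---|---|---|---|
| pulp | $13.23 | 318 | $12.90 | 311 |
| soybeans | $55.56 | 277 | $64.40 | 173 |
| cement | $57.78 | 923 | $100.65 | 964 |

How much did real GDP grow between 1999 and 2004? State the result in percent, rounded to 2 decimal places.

-4.80%

Real GDP 1999 = Nominal GDP 1999 = 13.23·318 + 55.56·277 + 57.78·923 = 72928.20.
Real GDP 2004 (at 1999 prices) = 13.23·311 + 55.56·173 + 57.78·964 = 69426.33.
Real growth = 69426.33/72928.20 − 1 = -0.0480.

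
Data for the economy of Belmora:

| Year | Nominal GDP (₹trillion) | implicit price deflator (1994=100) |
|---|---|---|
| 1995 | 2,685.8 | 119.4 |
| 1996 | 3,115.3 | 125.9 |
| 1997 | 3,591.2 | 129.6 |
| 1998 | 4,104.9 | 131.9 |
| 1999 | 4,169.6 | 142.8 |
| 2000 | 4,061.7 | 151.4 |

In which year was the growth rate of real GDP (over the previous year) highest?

1998

1996: real = 3115.3/1.259 = 2474.42; growth vs 1995 (2249.41) = 10.00%.
1997: real = 3591.2/1.296 = 2770.99; growth vs 1996 (2474.42) = 11.99%.
1998: real = 4104.9/1.319 = 3112.13; growth vs 1997 (2770.99) = 12.31%.
1999: real = 4169.6/1.428 = 2919.89; growth vs 1998 (3112.13) = -6.18%.
2000: real = 4061.7/1.514 = 2682.76; growth vs 1999 (2919.89) = -8.12%.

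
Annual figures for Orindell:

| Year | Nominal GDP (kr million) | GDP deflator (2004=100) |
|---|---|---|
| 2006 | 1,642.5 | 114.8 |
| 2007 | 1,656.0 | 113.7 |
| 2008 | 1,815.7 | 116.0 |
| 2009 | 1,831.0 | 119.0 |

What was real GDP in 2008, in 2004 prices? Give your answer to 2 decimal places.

kr 1,565.26 million

Real GDP 2008 = 1815.7 / 1.160 = 1565.26.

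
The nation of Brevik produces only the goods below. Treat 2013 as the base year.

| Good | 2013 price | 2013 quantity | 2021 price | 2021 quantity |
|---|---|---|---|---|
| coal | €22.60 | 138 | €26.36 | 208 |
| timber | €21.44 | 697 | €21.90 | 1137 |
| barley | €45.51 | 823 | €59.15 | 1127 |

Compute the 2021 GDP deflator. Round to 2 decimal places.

Nominal GDP 2021 = 26.36·208 + 21.90·1137 + 59.15·1127 = 97045.23.
Real GDP 2021 (at 2013 prices) = 22.60·208 + 21.44·1137 + 45.51·1127 = 80367.85.
Deflator = Nominal/Real × 100 = 97045.23/80367.85 × 100 = 120.751.

120.75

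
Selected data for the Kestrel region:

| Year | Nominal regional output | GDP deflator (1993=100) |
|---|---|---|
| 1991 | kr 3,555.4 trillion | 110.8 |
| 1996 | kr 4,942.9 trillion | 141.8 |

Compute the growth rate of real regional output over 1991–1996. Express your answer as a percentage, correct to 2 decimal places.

8.63%

Deflate each year: 1991 → 3555.4/1.108 = 3208.84; 1996 → 4942.9/1.418 = 3485.83.
So real regional output changed by 3485.83/3208.84 − 1 = 0.0863, i.e. 8.63%.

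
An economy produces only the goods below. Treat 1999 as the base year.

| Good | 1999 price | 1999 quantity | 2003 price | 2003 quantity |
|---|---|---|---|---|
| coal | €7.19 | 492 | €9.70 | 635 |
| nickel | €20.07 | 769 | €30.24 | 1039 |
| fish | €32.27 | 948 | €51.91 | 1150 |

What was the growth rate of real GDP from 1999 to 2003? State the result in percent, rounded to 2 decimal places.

Real GDP 1999 = Nominal GDP 1999 = 7.19·492 + 20.07·769 + 32.27·948 = 49563.27.
Real GDP 2003 (at 1999 prices) = 7.19·635 + 20.07·1039 + 32.27·1150 = 62528.88.
Real growth = 62528.88/49563.27 − 1 = 0.2616.

26.16%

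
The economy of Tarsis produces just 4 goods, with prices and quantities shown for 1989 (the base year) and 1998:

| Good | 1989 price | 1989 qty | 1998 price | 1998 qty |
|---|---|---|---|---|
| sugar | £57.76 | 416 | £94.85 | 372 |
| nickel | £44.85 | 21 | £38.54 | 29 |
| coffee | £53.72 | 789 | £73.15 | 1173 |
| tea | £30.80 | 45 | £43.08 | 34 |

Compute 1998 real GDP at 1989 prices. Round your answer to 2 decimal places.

Real GDP 1998 = Σ (p_1989 × q_1998) = 57.76·372 + 44.85·29 + 53.72·1173 + 30.80·34 = 86848.13.

£86848.13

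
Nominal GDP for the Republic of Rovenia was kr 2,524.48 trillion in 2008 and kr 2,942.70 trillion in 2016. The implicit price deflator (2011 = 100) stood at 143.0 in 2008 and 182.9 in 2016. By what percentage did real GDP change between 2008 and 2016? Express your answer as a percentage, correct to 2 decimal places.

-8.86%

Real GDP 2008 = 2524.48 / 1.430 = 1765.37.
Real GDP 2016 = 2942.70 / 1.829 = 1608.91.
Real growth = 1608.91 / 1765.37 − 1 = -0.0886.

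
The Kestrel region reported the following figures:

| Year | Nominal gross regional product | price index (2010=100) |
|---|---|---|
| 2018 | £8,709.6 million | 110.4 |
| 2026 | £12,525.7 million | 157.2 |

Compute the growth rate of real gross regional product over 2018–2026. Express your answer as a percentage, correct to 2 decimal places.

1.00%

Real gross regional product 2018 = 8709.6 / 1.104 = 7889.13.
Real gross regional product 2026 = 12525.7 / 1.572 = 7968.00.
Real growth = 7968.00 / 7889.13 − 1 = 0.0100.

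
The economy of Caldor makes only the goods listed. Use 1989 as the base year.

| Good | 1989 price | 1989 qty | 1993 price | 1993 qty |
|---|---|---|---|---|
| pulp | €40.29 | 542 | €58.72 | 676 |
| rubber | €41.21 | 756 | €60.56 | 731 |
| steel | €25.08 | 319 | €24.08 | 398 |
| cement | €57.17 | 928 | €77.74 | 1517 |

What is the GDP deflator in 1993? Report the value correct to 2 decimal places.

137.26

Nominal GDP 1993 = 58.72·676 + 60.56·731 + 24.08·398 + 77.74·1517 = 211479.50.
Real GDP 1993 (at 1989 prices) = 40.29·676 + 41.21·731 + 25.08·398 + 57.17·1517 = 154069.28.
Deflator = Nominal/Real × 100 = 211479.50/154069.28 × 100 = 137.263.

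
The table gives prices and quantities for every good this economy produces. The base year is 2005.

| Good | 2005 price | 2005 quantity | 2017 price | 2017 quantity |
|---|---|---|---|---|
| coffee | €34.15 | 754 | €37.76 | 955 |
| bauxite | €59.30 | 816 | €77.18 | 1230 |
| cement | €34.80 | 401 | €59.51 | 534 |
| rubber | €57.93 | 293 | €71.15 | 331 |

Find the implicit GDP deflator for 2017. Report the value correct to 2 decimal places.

130.01

Nominal GDP 2017 = 37.76·955 + 77.18·1230 + 59.51·534 + 71.15·331 = 186321.19.
Real GDP 2017 (at 2005 prices) = 34.15·955 + 59.30·1230 + 34.80·534 + 57.93·331 = 143310.28.
Deflator = Nominal/Real × 100 = 186321.19/143310.28 × 100 = 130.012.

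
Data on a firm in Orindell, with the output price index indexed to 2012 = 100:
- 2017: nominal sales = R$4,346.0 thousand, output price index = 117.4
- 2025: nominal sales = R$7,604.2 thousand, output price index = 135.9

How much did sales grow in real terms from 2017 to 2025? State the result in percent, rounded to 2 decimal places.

Real sales 2017 = 4346.0 / 1.174 = 3701.87.
Real sales 2025 = 7604.2 / 1.359 = 5595.44.
Real growth = 5595.44 / 3701.87 − 1 = 0.5115.

51.15%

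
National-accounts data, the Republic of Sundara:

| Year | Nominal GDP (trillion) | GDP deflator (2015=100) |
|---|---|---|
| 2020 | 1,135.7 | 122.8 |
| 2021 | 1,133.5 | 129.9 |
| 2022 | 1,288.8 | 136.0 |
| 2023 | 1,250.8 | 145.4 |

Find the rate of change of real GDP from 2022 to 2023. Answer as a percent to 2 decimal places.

Real GDP 2022 = 1288.8/1.360 = 947.65.
Real GDP 2023 = 1250.8/1.454 = 860.25.
Change = 860.25/947.65 − 1 = -0.0922.

-9.22%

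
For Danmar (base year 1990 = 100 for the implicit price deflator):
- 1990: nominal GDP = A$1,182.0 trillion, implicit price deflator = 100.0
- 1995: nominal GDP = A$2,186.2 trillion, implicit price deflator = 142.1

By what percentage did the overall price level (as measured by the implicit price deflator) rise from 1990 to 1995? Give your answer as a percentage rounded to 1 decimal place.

Price-level change = 142.1 / 100.0 − 1 = 0.4210.

42.1%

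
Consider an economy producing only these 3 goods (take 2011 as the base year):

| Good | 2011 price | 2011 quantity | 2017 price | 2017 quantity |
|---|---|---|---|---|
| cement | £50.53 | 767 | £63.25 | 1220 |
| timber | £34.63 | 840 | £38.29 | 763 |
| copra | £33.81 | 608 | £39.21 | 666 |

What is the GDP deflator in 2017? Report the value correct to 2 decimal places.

119.81

Nominal GDP 2017 = 63.25·1220 + 38.29·763 + 39.21·666 = 132494.13.
Real GDP 2017 (at 2011 prices) = 50.53·1220 + 34.63·763 + 33.81·666 = 110586.75.
Deflator = Nominal/Real × 100 = 132494.13/110586.75 × 100 = 119.810.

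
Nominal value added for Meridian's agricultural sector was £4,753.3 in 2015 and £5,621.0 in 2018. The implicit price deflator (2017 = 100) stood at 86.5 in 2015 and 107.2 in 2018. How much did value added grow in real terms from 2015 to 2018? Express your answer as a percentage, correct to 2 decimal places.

Deflate each year: 2015 → 4753.3/0.865 = 5495.14; 2018 → 5621.0/1.072 = 5243.47.
So real value added changed by 5243.47/5495.14 − 1 = -0.0458, i.e. -4.58%.

-4.58%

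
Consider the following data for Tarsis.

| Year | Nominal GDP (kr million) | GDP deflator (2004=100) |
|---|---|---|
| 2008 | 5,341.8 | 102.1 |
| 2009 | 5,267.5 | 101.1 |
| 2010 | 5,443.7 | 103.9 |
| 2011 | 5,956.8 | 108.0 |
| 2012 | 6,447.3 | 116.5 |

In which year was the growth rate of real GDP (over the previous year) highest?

2011

2009: real = 5267.5/1.011 = 5210.19; growth vs 2008 (5231.93) = -0.42%.
2010: real = 5443.7/1.039 = 5239.36; growth vs 2009 (5210.19) = 0.56%.
2011: real = 5956.8/1.080 = 5515.56; growth vs 2010 (5239.36) = 5.27%.
2012: real = 6447.3/1.165 = 5534.16; growth vs 2011 (5515.56) = 0.34%.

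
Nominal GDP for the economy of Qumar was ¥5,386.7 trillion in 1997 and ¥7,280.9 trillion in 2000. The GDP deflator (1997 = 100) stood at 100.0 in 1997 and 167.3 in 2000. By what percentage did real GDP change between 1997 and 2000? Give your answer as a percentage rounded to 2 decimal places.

-19.21%

Real GDP 1997 = 5386.7 / 1.000 = 5386.70.
Real GDP 2000 = 7280.9 / 1.673 = 4352.00.
Real growth = 4352.00 / 5386.70 − 1 = -0.1921.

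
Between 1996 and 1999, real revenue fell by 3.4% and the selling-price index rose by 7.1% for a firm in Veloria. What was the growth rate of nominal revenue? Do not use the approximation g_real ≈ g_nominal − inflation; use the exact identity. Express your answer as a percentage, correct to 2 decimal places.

(1 + g_nom) = (1 + g_real)(1 + π) = 0.9660 × 1.0710 = 1.03459.

3.46%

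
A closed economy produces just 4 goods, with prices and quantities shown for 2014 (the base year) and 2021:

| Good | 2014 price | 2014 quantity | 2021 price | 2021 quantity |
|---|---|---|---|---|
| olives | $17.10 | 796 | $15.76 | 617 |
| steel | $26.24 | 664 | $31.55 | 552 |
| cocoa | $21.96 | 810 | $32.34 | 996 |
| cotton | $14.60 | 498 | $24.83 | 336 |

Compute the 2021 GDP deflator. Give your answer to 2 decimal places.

Nominal GDP 2021 = 15.76·617 + 31.55·552 + 32.34·996 + 24.83·336 = 67693.04.
Real GDP 2021 (at 2014 prices) = 17.10·617 + 26.24·552 + 21.96·996 + 14.60·336 = 51812.94.
Deflator = Nominal/Real × 100 = 67693.04/51812.94 × 100 = 130.649.

130.65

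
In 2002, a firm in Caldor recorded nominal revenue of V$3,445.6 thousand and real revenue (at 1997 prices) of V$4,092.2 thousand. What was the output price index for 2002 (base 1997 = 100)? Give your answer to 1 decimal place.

output price index = (Nominal / Real) × 100 = 3445.6 / 4092.2 × 100 = 84.20.

84.2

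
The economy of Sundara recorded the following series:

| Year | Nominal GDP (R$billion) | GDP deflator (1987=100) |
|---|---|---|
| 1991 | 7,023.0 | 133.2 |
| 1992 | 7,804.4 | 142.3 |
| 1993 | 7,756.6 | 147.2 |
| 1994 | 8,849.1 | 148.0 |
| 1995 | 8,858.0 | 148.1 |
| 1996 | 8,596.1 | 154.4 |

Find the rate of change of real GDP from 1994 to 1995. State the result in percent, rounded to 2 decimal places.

Real GDP 1994 = 8849.1/1.480 = 5979.12.
Real GDP 1995 = 8858.0/1.481 = 5981.09.
Change = 5981.09/5979.12 − 1 = 0.0003.

0.03%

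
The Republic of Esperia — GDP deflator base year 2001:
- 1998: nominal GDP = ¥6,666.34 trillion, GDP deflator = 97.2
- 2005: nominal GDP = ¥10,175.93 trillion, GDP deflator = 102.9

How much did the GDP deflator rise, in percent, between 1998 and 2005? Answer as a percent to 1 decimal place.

5.9%

Price-level change = 102.9 / 97.2 − 1 = 0.0586.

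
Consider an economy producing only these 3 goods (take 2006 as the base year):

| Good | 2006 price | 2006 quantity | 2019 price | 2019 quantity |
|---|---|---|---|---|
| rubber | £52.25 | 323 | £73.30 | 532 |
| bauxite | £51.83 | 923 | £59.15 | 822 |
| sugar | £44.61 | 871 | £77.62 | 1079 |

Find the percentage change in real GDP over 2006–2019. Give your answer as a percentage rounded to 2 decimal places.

14.45%

Real GDP 2006 = Nominal GDP 2006 = 52.25·323 + 51.83·923 + 44.61·871 = 103571.15.
Real GDP 2019 (at 2006 prices) = 52.25·532 + 51.83·822 + 44.61·1079 = 118535.45.
Real growth = 118535.45/103571.15 − 1 = 0.1445.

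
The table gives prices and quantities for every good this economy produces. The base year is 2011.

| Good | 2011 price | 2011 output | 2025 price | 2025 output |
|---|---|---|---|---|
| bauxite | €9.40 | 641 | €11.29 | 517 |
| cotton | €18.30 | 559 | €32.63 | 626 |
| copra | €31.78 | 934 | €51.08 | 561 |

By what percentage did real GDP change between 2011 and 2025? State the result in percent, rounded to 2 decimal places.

Real GDP 2011 = Nominal GDP 2011 = 9.40·641 + 18.30·559 + 31.78·934 = 45937.62.
Real GDP 2025 (at 2011 prices) = 9.40·517 + 18.30·626 + 31.78·561 = 34144.18.
Real growth = 34144.18/45937.62 − 1 = -0.2567.

-25.67%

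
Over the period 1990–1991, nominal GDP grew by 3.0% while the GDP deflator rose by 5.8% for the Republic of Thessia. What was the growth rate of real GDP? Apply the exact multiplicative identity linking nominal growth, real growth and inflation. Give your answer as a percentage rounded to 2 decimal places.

(1 + g_nom) = (1 + g_real)(1 + π), so g_real = 1.0300 / 1.0580 − 1 = -0.02647.

-2.65%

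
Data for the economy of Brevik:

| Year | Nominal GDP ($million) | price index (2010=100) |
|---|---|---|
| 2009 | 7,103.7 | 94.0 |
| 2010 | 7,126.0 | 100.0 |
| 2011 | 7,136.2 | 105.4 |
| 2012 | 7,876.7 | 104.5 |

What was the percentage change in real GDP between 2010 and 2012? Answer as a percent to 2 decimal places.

5.77%

Real GDP 2010 = 7126.0/1.000 = 7126.00.
Real GDP 2012 = 7876.7/1.045 = 7537.51.
Change = 7537.51/7126.00 − 1 = 0.0577.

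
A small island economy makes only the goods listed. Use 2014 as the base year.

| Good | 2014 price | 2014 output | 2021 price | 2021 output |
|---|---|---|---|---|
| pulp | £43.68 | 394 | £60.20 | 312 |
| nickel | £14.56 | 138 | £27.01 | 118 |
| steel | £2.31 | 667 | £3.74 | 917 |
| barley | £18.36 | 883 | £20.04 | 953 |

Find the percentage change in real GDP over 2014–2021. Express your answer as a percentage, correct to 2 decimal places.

-5.44%

Real GDP 2014 = Nominal GDP 2014 = 43.68·394 + 14.56·138 + 2.31·667 + 18.36·883 = 36971.85.
Real GDP 2021 (at 2014 prices) = 43.68·312 + 14.56·118 + 2.31·917 + 18.36·953 = 34961.59.
Real growth = 34961.59/36971.85 − 1 = -0.0544.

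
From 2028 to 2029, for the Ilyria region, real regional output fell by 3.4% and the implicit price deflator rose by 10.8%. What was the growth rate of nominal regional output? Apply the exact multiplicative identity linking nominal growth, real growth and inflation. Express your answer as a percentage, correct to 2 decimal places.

(1 + g_nom) = (1 + g_real)(1 + π) = 0.9660 × 1.1080 = 1.07033.

7.03%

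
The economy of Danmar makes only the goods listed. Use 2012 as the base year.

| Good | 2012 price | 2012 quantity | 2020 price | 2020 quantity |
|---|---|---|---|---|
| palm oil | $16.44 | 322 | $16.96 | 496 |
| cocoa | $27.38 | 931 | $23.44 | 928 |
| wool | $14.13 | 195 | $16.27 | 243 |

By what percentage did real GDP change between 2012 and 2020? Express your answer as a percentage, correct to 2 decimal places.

10.31%

Real GDP 2012 = Nominal GDP 2012 = 16.44·322 + 27.38·931 + 14.13·195 = 33539.81.
Real GDP 2020 (at 2012 prices) = 16.44·496 + 27.38·928 + 14.13·243 = 36996.47.
Real growth = 36996.47/33539.81 − 1 = 0.1031.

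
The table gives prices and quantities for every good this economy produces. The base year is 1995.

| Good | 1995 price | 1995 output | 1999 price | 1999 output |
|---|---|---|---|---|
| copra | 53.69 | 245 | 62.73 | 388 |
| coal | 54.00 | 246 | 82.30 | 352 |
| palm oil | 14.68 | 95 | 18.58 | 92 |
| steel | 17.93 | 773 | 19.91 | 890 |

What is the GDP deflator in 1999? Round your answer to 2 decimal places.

127.28

Nominal GDP 1999 = 62.73·388 + 82.30·352 + 18.58·92 + 19.91·890 = 72738.10.
Real GDP 1999 (at 1995 prices) = 53.69·388 + 54.00·352 + 14.68·92 + 17.93·890 = 57147.98.
Deflator = Nominal/Real × 100 = 72738.10/57147.98 × 100 = 127.280.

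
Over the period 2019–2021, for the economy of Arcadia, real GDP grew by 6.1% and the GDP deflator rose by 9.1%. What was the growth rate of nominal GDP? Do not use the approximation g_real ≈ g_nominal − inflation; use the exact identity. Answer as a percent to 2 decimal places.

15.76%

(1 + g_nom) = (1 + g_real)(1 + π) = 1.0610 × 1.0910 = 1.15755.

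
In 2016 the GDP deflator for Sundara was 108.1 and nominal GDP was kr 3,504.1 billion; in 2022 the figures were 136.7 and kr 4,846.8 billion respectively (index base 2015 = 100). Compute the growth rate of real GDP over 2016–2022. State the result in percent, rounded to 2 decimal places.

Real GDP 2016 = 3504.1 / 1.081 = 3241.54.
Real GDP 2022 = 4846.8 / 1.367 = 3545.57.
Real growth = 3545.57 / 3241.54 − 1 = 0.0938.

9.38%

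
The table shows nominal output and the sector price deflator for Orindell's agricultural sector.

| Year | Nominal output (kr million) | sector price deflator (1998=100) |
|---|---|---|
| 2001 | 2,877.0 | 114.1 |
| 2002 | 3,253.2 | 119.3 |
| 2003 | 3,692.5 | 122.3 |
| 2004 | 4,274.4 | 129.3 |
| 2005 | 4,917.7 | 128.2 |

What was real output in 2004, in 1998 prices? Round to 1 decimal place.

Real output 2004 = 4274.4 / 1.293 = 3305.80.

kr 3,305.8 million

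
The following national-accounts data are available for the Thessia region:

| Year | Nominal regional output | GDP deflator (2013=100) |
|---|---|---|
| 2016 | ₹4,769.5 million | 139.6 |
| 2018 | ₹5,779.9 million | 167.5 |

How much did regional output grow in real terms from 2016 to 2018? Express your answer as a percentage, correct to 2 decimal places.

Real regional output 2016 = 4769.5 / 1.396 = 3416.55.
Real regional output 2018 = 5779.9 / 1.675 = 3450.69.
Real growth = 3450.69 / 3416.55 − 1 = 0.0100.

1.00%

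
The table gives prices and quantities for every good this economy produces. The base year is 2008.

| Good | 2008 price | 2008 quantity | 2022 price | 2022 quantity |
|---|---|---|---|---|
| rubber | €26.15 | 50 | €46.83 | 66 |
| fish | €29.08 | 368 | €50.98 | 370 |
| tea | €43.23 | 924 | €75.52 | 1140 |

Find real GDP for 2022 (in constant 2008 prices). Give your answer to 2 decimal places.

Real GDP 2022 = Σ (p_2008 × q_2022) = 26.15·66 + 29.08·370 + 43.23·1140 = 61767.70.

€61767.70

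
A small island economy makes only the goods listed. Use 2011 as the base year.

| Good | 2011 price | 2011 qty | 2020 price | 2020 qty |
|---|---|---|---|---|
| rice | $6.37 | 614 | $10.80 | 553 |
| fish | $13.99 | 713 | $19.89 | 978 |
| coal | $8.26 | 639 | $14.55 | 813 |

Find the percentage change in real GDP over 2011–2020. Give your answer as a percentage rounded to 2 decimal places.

24.82%

Real GDP 2011 = Nominal GDP 2011 = 6.37·614 + 13.99·713 + 8.26·639 = 19164.19.
Real GDP 2020 (at 2011 prices) = 6.37·553 + 13.99·978 + 8.26·813 = 23920.21.
Real growth = 23920.21/19164.19 − 1 = 0.2482.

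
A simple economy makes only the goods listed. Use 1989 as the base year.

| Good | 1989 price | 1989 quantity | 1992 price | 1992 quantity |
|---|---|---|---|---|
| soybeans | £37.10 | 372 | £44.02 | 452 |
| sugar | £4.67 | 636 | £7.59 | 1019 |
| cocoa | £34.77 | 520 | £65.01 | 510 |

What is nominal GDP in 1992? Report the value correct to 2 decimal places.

£60786.35

Nominal GDP 1992 = Σ (p_1992 × q_1992) = 44.02·452 + 7.59·1019 + 65.01·510 = 60786.35.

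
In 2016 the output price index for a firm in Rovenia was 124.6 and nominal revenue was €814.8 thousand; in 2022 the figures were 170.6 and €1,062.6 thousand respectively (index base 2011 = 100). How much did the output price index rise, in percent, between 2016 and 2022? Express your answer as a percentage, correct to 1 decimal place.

36.9%

Price-level change = 170.6 / 124.6 − 1 = 0.3692.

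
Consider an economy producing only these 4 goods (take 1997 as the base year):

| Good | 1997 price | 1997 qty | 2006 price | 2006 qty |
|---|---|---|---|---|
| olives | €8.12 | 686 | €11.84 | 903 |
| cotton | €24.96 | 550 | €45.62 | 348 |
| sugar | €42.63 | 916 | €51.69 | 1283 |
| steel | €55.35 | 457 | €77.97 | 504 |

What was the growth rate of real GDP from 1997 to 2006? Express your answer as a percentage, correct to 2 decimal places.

17.89%

Real GDP 1997 = Nominal GDP 1997 = 8.12·686 + 24.96·550 + 42.63·916 + 55.35·457 = 83642.35.
Real GDP 2006 (at 1997 prices) = 8.12·903 + 24.96·348 + 42.63·1283 + 55.35·504 = 98609.13.
Real growth = 98609.13/83642.35 − 1 = 0.1789.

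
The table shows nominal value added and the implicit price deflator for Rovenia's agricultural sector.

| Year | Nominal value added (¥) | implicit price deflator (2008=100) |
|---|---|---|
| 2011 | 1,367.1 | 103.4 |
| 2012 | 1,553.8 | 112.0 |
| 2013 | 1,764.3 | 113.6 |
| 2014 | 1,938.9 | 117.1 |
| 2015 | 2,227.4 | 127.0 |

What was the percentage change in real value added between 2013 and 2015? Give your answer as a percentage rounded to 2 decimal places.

12.93%

Real value added 2013 = 1764.3/1.136 = 1553.08.
Real value added 2015 = 2227.4/1.270 = 1753.86.
Change = 1753.86/1553.08 − 1 = 0.1293.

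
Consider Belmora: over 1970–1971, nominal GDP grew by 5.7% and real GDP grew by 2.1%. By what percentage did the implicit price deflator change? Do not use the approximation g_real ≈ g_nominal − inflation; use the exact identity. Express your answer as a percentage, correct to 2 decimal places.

(1 + g_nom) = (1 + g_real)(1 + π), so π = 1.0570 / 1.0210 − 1 = 0.03526.

3.53%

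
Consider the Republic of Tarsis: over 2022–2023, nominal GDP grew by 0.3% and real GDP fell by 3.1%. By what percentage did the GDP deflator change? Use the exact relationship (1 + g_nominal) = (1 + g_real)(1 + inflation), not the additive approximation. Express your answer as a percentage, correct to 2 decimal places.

(1 + g_nom) = (1 + g_real)(1 + π), so π = 1.0030 / 0.9690 − 1 = 0.03509.

3.51%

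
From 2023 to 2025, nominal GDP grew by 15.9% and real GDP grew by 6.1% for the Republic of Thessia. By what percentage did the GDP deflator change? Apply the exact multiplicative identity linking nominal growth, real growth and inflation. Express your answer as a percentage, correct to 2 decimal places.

9.24%

(1 + g_nom) = (1 + g_real)(1 + π), so π = 1.1590 / 1.0610 − 1 = 0.09237.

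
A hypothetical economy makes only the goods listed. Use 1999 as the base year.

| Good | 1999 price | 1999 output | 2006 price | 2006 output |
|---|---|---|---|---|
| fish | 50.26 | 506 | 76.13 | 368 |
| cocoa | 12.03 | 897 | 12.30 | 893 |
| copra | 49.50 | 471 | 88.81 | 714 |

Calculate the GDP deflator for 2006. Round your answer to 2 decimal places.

Nominal GDP 2006 = 76.13·368 + 12.30·893 + 88.81·714 = 102410.08.
Real GDP 2006 (at 1999 prices) = 50.26·368 + 12.03·893 + 49.50·714 = 64581.47.
Deflator = Nominal/Real × 100 = 102410.08/64581.47 × 100 = 158.575.

158.58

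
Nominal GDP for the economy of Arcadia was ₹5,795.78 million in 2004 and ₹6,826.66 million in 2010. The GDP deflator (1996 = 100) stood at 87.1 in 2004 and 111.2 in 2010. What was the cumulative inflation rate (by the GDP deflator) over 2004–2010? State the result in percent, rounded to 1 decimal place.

Price-level change = 111.2 / 87.1 − 1 = 0.2767.

27.7%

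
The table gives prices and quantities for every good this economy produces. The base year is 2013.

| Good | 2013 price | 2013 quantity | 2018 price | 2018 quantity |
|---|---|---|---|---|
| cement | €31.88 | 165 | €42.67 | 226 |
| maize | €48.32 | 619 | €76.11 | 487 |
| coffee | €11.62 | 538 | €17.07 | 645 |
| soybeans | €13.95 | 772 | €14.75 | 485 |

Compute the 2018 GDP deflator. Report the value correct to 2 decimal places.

Nominal GDP 2018 = 42.67·226 + 76.11·487 + 17.07·645 + 14.75·485 = 64872.89.
Real GDP 2018 (at 2013 prices) = 31.88·226 + 48.32·487 + 11.62·645 + 13.95·485 = 44997.37.
Deflator = Nominal/Real × 100 = 64872.89/44997.37 × 100 = 144.170.

144.17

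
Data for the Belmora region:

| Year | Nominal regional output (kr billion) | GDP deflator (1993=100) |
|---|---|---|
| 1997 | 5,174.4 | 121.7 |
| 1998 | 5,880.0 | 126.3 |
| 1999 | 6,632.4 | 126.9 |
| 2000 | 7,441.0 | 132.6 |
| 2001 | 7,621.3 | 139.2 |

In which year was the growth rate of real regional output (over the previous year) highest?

1999

1998: real = 5880.0/1.263 = 4655.58; growth vs 1997 (4251.77) = 9.50%.
1999: real = 6632.4/1.269 = 5226.48; growth vs 1998 (4655.58) = 12.26%.
2000: real = 7441.0/1.326 = 5611.61; growth vs 1999 (5226.48) = 7.37%.
2001: real = 7621.3/1.392 = 5475.07; growth vs 2000 (5611.61) = -2.43%.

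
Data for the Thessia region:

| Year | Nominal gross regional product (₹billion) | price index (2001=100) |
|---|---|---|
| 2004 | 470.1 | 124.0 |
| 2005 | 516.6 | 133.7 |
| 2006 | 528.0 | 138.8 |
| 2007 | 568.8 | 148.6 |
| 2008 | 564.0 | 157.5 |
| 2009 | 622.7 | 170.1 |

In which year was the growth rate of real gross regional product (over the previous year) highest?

2009

2005: real = 516.6/1.337 = 386.39; growth vs 2004 (379.11) = 1.92%.
2006: real = 528.0/1.388 = 380.40; growth vs 2005 (386.39) = -1.55%.
2007: real = 568.8/1.486 = 382.77; growth vs 2006 (380.40) = 0.62%.
2008: real = 564.0/1.575 = 358.10; growth vs 2007 (382.77) = -6.45%.
2009: real = 622.7/1.701 = 366.08; growth vs 2008 (358.10) = 2.23%.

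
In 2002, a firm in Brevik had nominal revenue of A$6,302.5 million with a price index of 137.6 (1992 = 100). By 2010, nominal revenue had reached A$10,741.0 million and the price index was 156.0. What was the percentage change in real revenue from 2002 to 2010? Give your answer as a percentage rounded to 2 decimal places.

Deflate each year: 2002 → 6302.5/1.376 = 4580.31; 2010 → 10741.0/1.560 = 6885.26.
So real revenue changed by 6885.26/4580.31 − 1 = 0.5032, i.e. 50.32%.

50.32%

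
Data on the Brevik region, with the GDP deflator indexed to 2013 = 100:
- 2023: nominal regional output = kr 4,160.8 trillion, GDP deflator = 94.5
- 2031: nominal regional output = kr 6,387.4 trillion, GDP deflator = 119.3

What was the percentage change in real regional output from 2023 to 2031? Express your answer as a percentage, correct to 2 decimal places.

Real regional output 2023 = 4160.8 / 0.945 = 4402.96.
Real regional output 2031 = 6387.4 / 1.193 = 5354.07.
Real growth = 5354.07 / 4402.96 − 1 = 0.2160.

21.60%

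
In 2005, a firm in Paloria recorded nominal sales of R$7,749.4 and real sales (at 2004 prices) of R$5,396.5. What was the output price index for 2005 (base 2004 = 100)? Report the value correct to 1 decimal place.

output price index = (Nominal / Real) × 100 = 7749.4 / 5396.5 × 100 = 143.60.

143.6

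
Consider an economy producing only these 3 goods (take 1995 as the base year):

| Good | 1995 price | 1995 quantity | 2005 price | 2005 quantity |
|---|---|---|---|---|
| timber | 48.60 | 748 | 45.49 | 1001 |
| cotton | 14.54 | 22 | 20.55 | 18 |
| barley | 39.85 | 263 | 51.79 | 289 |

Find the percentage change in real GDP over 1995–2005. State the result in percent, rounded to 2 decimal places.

28.15%

Real GDP 1995 = Nominal GDP 1995 = 48.60·748 + 14.54·22 + 39.85·263 = 47153.23.
Real GDP 2005 (at 1995 prices) = 48.60·1001 + 14.54·18 + 39.85·289 = 60426.97.
Real growth = 60426.97/47153.23 − 1 = 0.2815.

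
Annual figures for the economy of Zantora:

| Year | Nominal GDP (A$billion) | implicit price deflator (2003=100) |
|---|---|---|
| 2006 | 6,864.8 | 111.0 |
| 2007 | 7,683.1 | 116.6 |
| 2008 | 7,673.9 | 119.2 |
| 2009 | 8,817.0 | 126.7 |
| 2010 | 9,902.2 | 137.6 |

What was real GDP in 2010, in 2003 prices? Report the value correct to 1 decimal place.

Real GDP 2010 = 9902.2 / 1.376 = 7196.37.

A$7,196.4 billion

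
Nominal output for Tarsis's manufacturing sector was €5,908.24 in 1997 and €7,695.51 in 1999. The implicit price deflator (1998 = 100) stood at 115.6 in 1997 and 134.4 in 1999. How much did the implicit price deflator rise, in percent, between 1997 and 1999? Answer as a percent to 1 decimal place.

Price-level change = 134.4 / 115.6 − 1 = 0.1626.

16.3%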